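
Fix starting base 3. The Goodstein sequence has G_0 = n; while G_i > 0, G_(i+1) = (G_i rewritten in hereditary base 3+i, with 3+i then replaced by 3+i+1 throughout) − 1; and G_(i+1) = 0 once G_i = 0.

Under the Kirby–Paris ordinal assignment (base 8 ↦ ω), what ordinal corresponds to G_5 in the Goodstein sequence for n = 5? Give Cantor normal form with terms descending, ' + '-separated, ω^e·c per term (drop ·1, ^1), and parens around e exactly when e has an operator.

3

step 0: 5 = 3 + 2; sub 4 for 3: 4 + 2; = 6; G_1 = 6−1 = 5
step 1: 5 = 4 + 1; sub 5 for 4: 5 + 1; = 6; G_2 = 6−1 = 5
step 2: 5 = 5; sub 6 for 5: 6; = 6; G_3 = 6−1 = 5
step 3: 5 = 5; sub 7 for 6: 5; = 5; G_4 = 5−1 = 4
step 4: 4 = 4; sub 8 for 7: 4; = 4; G_5 = 4−1 = 3
step 5: 3 = 3; sub 9 for 8: 3; = 3; G_6 = 3−1 = 2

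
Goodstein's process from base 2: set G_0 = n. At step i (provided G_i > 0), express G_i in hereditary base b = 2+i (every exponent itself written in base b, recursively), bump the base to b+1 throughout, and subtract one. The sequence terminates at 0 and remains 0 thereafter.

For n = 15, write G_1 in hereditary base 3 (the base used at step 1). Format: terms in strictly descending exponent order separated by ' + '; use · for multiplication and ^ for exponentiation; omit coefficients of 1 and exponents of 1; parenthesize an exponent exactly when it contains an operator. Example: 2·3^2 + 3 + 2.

3^(3 + 1) + 3^3 + 3

i=0: 15 = 2^(2 + 1) + 2^2 + 2 + 1 (b=2); 2→3: 3^(3 + 1) + 3^3 + 3 + 1 = 112; 112−1 = 111
i=1: 111 = 3^(3 + 1) + 3^3 + 3 (b=3); 3→4: 4^(4 + 1) + 4^4 + 4 = 1284; 1284−1 = 1283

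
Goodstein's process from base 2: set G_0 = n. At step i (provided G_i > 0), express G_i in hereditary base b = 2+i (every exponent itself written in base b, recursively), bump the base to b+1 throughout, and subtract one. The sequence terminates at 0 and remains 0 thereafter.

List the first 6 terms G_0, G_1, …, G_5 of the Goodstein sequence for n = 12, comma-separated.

(0) 12|_2 = 2^(2 + 1) + 2^2 ↦ 3^(3 + 1) + 3^3|_3 = 108 ⇒ 107
(1) 107|_3 = 3^(3 + 1) + 2·3^2 + 2·3 + 2 ↦ 4^(4 + 1) + 2·4^2 + 2·4 + 2|_4 = 1066 ⇒ 1065
(2) 1065|_4 = 4^(4 + 1) + 2·4^2 + 2·4 + 1 ↦ 5^(5 + 1) + 2·5^2 + 2·5 + 1|_5 = 15686 ⇒ 15685
(3) 15685|_5 = 5^(5 + 1) + 2·5^2 + 2·5 ↦ 6^(6 + 1) + 2·6^2 + 2·6|_6 = 280020 ⇒ 280019
(4) 280019|_6 = 6^(6 + 1) + 2·6^2 + 6 + 5 ↦ 7^(7 + 1) + 2·7^2 + 7 + 5|_7 = 5764911 ⇒ 5764910

12, 107, 1065, 15685, 280019, 5764910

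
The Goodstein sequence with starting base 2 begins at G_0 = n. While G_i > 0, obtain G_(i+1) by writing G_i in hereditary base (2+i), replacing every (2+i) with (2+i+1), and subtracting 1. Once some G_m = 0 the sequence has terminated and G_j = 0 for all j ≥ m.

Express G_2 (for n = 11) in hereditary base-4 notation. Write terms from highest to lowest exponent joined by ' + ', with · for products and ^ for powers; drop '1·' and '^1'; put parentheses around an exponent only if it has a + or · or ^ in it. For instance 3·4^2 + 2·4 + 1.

4^(4 + 1) + 3

G_0 = 11. HB_2(11) = 2^(2 + 1) + 2 + 1. Bump = 85. G_1 = 84.
G_1 = 84. HB_3(84) = 3^(3 + 1) + 3. Bump = 1028. G_2 = 1027.
G_2 = 1027. HB_4(1027) = 4^(4 + 1) + 3. Bump = 15628. G_3 = 15627.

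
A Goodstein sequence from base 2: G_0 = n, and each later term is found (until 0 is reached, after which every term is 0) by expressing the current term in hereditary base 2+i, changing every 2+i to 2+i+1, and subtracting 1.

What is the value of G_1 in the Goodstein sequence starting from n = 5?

27

5 —HB2→ 2^2 + 1 —bump→ 3^3 + 1 = 28 —(−1)→ 27
27 —HB3→ 3^3 —bump→ 4^4 = 256 —(−1)→ 255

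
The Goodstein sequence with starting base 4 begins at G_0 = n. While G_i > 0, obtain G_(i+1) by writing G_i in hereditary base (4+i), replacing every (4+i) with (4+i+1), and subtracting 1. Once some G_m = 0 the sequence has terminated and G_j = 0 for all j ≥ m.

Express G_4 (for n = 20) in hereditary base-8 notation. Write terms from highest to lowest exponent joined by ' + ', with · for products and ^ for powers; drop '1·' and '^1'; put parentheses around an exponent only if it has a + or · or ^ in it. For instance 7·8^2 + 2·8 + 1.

[0] 20 ≡ 4^2 + 4 (base 4). Lift 5: 30. −1: 29.
[1] 29 ≡ 5^2 + 4 (base 5). Lift 6: 40. −1: 39.
[2] 39 ≡ 6^2 + 3 (base 6). Lift 7: 52. −1: 51.
[3] 51 ≡ 7^2 + 2 (base 7). Lift 8: 66. −1: 65.
[4] 65 ≡ 8^2 + 1 (base 8). Lift 9: 82. −1: 81.

8^2 + 1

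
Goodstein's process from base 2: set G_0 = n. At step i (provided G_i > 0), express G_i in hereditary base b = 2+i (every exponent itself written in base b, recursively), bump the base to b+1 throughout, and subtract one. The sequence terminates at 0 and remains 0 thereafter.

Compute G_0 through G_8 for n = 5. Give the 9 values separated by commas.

5, 27, 255, 467, 775, 1197, 1751, 2454, 3325

i=0: 5 = 2^2 + 1 (b=2); 2→3: 3^3 + 1 = 28; 28−1 = 27
i=1: 27 = 3^3 (b=3); 3→4: 4^4 = 256; 256−1 = 255
i=2: 255 = 3·4^3 + 3·4^2 + 3·4 + 3 (b=4); 4→5: 3·5^3 + 3·5^2 + 3·5 + 3 = 468; 468−1 = 467
i=3: 467 = 3·5^3 + 3·5^2 + 3·5 + 2 (b=5); 5→6: 3·6^3 + 3·6^2 + 3·6 + 2 = 776; 776−1 = 775
i=4: 775 = 3·6^3 + 3·6^2 + 3·6 + 1 (b=6); 6→7: 3·7^3 + 3·7^2 + 3·7 + 1 = 1198; 1198−1 = 1197
i=5: 1197 = 3·7^3 + 3·7^2 + 3·7 (b=7); 7→8: 3·8^3 + 3·8^2 + 3·8 = 1752; 1752−1 = 1751
i=6: 1751 = 3·8^3 + 3·8^2 + 2·8 + 7 (b=8); 8→9: 3·9^3 + 3·9^2 + 2·9 + 7 = 2455; 2455−1 = 2454
i=7: 2454 = 3·9^3 + 3·9^2 + 2·9 + 6 (b=9); 9→10: 3·10^3 + 3·10^2 + 2·10 + 6 = 3326; 3326−1 = 3325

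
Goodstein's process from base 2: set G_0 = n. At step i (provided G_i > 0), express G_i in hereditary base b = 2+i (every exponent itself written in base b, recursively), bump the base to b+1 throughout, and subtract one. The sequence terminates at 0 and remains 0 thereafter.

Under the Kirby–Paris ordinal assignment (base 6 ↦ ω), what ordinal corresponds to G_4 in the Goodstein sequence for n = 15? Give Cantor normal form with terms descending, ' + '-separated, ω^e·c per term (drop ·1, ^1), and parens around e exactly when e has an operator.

ω^(ω + 1) + ω^ω + 1

step 0: 15 = 2^(2 + 1) + 2^2 + 2 + 1; sub 3 for 2: 3^(3 + 1) + 3^3 + 3 + 1; = 112; G_1 = 112−1 = 111
step 1: 111 = 3^(3 + 1) + 3^3 + 3; sub 4 for 3: 4^(4 + 1) + 4^4 + 4; = 1284; G_2 = 1284−1 = 1283
step 2: 1283 = 4^(4 + 1) + 4^4 + 3; sub 5 for 4: 5^(5 + 1) + 5^5 + 3; = 18753; G_3 = 18753−1 = 18752
step 3: 18752 = 5^(5 + 1) + 5^5 + 2; sub 6 for 5: 6^(6 + 1) + 6^6 + 2; = 326594; G_4 = 326594−1 = 326593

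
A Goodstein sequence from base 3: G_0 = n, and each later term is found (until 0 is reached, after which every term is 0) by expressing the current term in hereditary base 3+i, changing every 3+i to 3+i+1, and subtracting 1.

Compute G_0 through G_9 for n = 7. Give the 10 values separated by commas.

7, 8, 9, 9, 9, 9, 9, 9, 8, 7

step 0: 7 = 2·3 + 1; sub 4 for 3: 2·4 + 1; = 9; G_1 = 9−1 = 8
step 1: 8 = 2·4; sub 5 for 4: 2·5; = 10; G_2 = 10−1 = 9
step 2: 9 = 5 + 4; sub 6 for 5: 6 + 4; = 10; G_3 = 10−1 = 9
step 3: 9 = 6 + 3; sub 7 for 6: 7 + 3; = 10; G_4 = 10−1 = 9
step 4: 9 = 7 + 2; sub 8 for 7: 8 + 2; = 10; G_5 = 10−1 = 9
step 5: 9 = 8 + 1; sub 9 for 8: 9 + 1; = 10; G_6 = 10−1 = 9
step 6: 9 = 9; sub 10 for 9: 10; = 10; G_7 = 10−1 = 9
step 7: 9 = 9; sub 11 for 10: 9; = 9; G_8 = 9−1 = 8
step 8: 8 = 8; sub 12 for 11: 8; = 8; G_9 = 8−1 = 7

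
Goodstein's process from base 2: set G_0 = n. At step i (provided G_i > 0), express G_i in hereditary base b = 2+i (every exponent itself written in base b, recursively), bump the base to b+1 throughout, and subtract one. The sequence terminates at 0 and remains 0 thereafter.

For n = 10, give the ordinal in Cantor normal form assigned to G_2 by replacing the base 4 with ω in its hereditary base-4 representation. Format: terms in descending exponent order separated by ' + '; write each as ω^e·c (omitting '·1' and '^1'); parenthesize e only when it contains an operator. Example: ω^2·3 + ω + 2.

ω^(ω + 1) + 1

G_0 = 10. HB_2(10) = 2^(2 + 1) + 2. Bump = 84. G_1 = 83.
G_1 = 83. HB_3(83) = 3^(3 + 1) + 2. Bump = 1026. G_2 = 1025.
G_2 = 1025. HB_4(1025) = 4^(4 + 1) + 1. Bump = 15626. G_3 = 15625.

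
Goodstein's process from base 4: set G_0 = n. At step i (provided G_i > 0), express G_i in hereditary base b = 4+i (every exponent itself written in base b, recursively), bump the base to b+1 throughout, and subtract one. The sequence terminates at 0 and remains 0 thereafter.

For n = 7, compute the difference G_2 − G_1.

0

base 4: 7 = 4 + 3; at 5: 5 + 3 = 8; next = 7
base 5: 7 = 5 + 2; at 6: 6 + 2 = 8; next = 7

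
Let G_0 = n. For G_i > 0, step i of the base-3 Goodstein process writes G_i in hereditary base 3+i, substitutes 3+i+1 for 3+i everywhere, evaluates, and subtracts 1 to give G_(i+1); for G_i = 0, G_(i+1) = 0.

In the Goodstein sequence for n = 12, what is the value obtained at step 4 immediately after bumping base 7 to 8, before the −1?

[0] 12 ≡ 3^2 + 3 (base 3). Lift 4: 20. −1: 19.
[1] 19 ≡ 4^2 + 3 (base 4). Lift 5: 28. −1: 27.
[2] 27 ≡ 5^2 + 2 (base 5). Lift 6: 38. −1: 37.
[3] 37 ≡ 6^2 + 1 (base 6). Lift 7: 50. −1: 49.
[4] 49 ≡ 7^2 (base 7). Lift 8: 64. −1: 63.

64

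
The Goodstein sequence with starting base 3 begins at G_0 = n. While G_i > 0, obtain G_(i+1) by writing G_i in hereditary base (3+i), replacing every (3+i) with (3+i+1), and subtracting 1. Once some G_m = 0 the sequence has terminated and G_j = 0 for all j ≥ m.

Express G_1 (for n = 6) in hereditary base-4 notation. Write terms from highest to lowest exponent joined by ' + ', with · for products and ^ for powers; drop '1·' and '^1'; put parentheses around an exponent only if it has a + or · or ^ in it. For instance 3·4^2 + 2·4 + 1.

4 + 3

i=0: 6 = 2·3 (b=3); 3→4: 2·4 = 8; 8−1 = 7
i=1: 7 = 4 + 3 (b=4); 4→5: 5 + 3 = 8; 8−1 = 7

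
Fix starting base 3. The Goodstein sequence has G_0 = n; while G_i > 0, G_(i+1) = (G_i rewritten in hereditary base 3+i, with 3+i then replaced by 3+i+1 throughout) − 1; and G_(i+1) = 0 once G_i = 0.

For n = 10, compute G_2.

24

G_0=10  [base 3] 3^2 + 1  →[3↦4]→  4^2 + 1 = 17  −1 ⇒ G_1=16
G_1=16  [base 4] 4^2  →[4↦5]→  5^2 = 25  −1 ⇒ G_2=24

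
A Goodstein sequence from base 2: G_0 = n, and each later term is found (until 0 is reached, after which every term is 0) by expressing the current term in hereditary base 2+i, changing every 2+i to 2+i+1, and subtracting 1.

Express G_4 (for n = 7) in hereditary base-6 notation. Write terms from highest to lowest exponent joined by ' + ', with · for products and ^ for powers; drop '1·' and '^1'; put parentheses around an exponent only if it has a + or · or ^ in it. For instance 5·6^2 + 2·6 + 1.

step 0: 7 = 2^2 + 2 + 1; sub 3 for 2: 3^3 + 3 + 1; = 31; G_1 = 31−1 = 30
step 1: 30 = 3^3 + 3; sub 4 for 3: 4^4 + 4; = 260; G_2 = 260−1 = 259
step 2: 259 = 4^4 + 3; sub 5 for 4: 5^5 + 3; = 3128; G_3 = 3128−1 = 3127
step 3: 3127 = 5^5 + 2; sub 6 for 5: 6^6 + 2; = 46658; G_4 = 46658−1 = 46657

6^6 + 1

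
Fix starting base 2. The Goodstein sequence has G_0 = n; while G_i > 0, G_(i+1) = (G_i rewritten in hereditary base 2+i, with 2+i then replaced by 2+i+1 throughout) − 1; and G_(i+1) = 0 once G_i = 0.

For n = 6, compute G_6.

G_0=6  [base 2] 2^2 + 2  →[2↦3]→  3^3 + 3 = 30  −1 ⇒ G_1=29
G_1=29  [base 3] 3^3 + 2  →[3↦4]→  4^4 + 2 = 258  −1 ⇒ G_2=257
G_2=257  [base 4] 4^4 + 1  →[4↦5]→  5^5 + 1 = 3126  −1 ⇒ G_3=3125
G_3=3125  [base 5] 5^5  →[5↦6]→  6^6 = 46656  −1 ⇒ G_4=46655
G_4=46655  [base 6] 5·6^5 + 5·6^4 + 5·6^3 + 5·6^2 + 5·6 + 5  →[6↦7]→  5·7^5 + 5·7^4 + 5·7^3 + 5·7^2 + 5·7 + 5 = 98040  −1 ⇒ G_5=98039
G_5=98039  [base 7] 5·7^5 + 5·7^4 + 5·7^3 + 5·7^2 + 5·7 + 4  →[7↦8]→  5·8^5 + 5·8^4 + 5·8^3 + 5·8^2 + 5·8 + 4 = 187244  −1 ⇒ G_6=187243
G_6=187243  [base 8] 5·8^5 + 5·8^4 + 5·8^3 + 5·8^2 + 5·8 + 3  →[8↦9]→  5·9^5 + 5·9^4 + 5·9^3 + 5·9^2 + 5·9 + 3 = 332148  −1 ⇒ G_7=332147

187243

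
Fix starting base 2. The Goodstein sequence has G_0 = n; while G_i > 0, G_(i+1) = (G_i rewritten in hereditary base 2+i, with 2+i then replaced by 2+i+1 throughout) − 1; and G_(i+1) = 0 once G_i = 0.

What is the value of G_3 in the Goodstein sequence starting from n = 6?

3125

i=0: 6 = 2^2 + 2 (b=2); 2→3: 3^3 + 3 = 30; 30−1 = 29
i=1: 29 = 3^3 + 2 (b=3); 3→4: 4^4 + 2 = 258; 258−1 = 257
i=2: 257 = 4^4 + 1 (b=4); 4→5: 5^5 + 1 = 3126; 3126−1 = 3125
i=3: 3125 = 5^5 (b=5); 5→6: 6^6 = 46656; 46656−1 = 46655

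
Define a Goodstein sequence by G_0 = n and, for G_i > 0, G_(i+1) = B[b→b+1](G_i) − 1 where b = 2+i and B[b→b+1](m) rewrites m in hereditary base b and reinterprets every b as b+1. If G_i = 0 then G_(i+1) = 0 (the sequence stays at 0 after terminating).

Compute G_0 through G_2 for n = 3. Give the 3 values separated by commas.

3, 3, 3

[0] 3 ≡ 2 + 1 (base 2). Lift 3: 4. −1: 3.
[1] 3 ≡ 3 (base 3). Lift 4: 4. −1: 3.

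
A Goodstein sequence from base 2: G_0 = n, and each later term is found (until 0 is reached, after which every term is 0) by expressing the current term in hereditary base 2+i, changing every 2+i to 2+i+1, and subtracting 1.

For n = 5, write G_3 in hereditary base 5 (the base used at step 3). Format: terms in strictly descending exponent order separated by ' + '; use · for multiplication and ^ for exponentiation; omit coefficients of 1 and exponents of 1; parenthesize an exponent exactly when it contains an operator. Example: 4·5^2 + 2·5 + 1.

[0] 5 ≡ 2^2 + 1 (base 2). Lift 3: 28. −1: 27.
[1] 27 ≡ 3^3 (base 3). Lift 4: 256. −1: 255.
[2] 255 ≡ 3·4^3 + 3·4^2 + 3·4 + 3 (base 4). Lift 5: 468. −1: 467.
[3] 467 ≡ 3·5^3 + 3·5^2 + 3·5 + 2 (base 5). Lift 6: 776. −1: 775.

3·5^3 + 3·5^2 + 3·5 + 2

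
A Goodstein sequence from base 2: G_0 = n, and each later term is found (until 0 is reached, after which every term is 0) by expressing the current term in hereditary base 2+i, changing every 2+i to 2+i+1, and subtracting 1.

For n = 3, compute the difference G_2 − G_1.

G_0 = 3. HB_2(3) = 2 + 1. Bump = 4. G_1 = 3.
G_1 = 3. HB_3(3) = 3. Bump = 4. G_2 = 3.

0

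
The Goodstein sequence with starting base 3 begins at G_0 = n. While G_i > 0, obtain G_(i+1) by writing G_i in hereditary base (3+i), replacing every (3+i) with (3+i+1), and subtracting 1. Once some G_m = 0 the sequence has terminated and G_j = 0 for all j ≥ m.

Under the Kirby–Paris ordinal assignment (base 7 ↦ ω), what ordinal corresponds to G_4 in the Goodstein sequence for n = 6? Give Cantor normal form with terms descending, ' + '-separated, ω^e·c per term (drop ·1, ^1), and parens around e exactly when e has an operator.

step 0: 6 = 2·3; sub 4 for 3: 2·4; = 8; G_1 = 8−1 = 7
step 1: 7 = 4 + 3; sub 5 for 4: 5 + 3; = 8; G_2 = 8−1 = 7
step 2: 7 = 5 + 2; sub 6 for 5: 6 + 2; = 8; G_3 = 8−1 = 7
step 3: 7 = 6 + 1; sub 7 for 6: 7 + 1; = 8; G_4 = 8−1 = 7
step 4: 7 = 7; sub 8 for 7: 8; = 8; G_5 = 8−1 = 7

ω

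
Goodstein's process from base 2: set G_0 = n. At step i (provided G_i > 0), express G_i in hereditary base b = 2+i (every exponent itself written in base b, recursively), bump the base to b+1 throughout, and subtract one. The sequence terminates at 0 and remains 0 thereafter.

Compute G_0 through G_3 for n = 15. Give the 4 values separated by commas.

15, 111, 1283, 18752

G_0=15  [base 2] 2^(2 + 1) + 2^2 + 2 + 1  →[2↦3]→  3^(3 + 1) + 3^3 + 3 + 1 = 112  −1 ⇒ G_1=111
G_1=111  [base 3] 3^(3 + 1) + 3^3 + 3  →[3↦4]→  4^(4 + 1) + 4^4 + 4 = 1284  −1 ⇒ G_2=1283
G_2=1283  [base 4] 4^(4 + 1) + 4^4 + 3  →[4↦5]→  5^(5 + 1) + 5^5 + 3 = 18753  −1 ⇒ G_3=18752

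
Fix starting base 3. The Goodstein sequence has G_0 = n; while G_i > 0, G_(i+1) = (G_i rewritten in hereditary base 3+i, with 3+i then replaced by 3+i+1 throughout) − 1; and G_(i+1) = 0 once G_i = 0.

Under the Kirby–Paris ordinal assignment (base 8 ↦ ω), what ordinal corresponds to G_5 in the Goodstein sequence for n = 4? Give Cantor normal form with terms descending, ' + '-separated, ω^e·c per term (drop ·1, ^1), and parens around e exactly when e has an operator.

i=0: 4 = 3 + 1 (b=3); 3→4: 4 + 1 = 5; 5−1 = 4
i=1: 4 = 4 (b=4); 4→5: 5 = 5; 5−1 = 4
i=2: 4 = 4 (b=5); 5→6: 4 = 4; 4−1 = 3
i=3: 3 = 3 (b=6); 6→7: 3 = 3; 3−1 = 2
i=4: 2 = 2 (b=7); 7→8: 2 = 2; 2−1 = 1
i=5: 1 = 1 (b=8); 8→9: 1 = 1; 1−1 = 0

1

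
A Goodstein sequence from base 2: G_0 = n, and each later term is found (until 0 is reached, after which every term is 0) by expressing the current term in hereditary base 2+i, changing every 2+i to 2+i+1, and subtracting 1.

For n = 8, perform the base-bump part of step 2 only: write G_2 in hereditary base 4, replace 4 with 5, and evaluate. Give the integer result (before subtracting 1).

G_0 = 8. HB_2(8) = 2^(2 + 1). Bump = 81. G_1 = 80.
G_1 = 80. HB_3(80) = 2·3^3 + 2·3^2 + 2·3 + 2. Bump = 554. G_2 = 553.
G_2 = 553. HB_4(553) = 2·4^4 + 2·4^2 + 2·4 + 1. Bump = 6311. G_3 = 6310.

6311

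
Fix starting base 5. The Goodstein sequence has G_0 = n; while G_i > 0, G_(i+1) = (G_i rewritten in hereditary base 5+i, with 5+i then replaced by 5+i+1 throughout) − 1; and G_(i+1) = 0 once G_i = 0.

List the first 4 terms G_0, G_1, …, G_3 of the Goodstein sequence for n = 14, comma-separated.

G_0 = 14. HB_5(14) = 2·5 + 4. Bump = 16. G_1 = 15.
G_1 = 15. HB_6(15) = 2·6 + 3. Bump = 17. G_2 = 16.
G_2 = 16. HB_7(16) = 2·7 + 2. Bump = 18. G_3 = 17.

14, 15, 16, 17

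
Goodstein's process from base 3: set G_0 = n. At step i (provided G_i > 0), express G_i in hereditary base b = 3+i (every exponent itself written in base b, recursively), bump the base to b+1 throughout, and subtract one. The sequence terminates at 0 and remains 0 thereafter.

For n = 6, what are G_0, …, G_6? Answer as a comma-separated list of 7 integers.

G_0 = 6. HB_3(6) = 2·3. Bump = 8. G_1 = 7.
G_1 = 7. HB_4(7) = 4 + 3. Bump = 8. G_2 = 7.
G_2 = 7. HB_5(7) = 5 + 2. Bump = 8. G_3 = 7.
G_3 = 7. HB_6(7) = 6 + 1. Bump = 8. G_4 = 7.
G_4 = 7. HB_7(7) = 7. Bump = 8. G_5 = 7.
G_5 = 7. HB_8(7) = 7. Bump = 7. G_6 = 6.

6, 7, 7, 7, 7, 7, 6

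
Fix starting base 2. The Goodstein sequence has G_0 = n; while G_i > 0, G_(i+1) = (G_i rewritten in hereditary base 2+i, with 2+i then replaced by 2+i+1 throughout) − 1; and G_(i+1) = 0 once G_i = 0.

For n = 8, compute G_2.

i=0: 8 = 2^(2 + 1) (b=2); 2→3: 3^(3 + 1) = 81; 81−1 = 80
i=1: 80 = 2·3^3 + 2·3^2 + 2·3 + 2 (b=3); 3→4: 2·4^4 + 2·4^2 + 2·4 + 2 = 554; 554−1 = 553
i=2: 553 = 2·4^4 + 2·4^2 + 2·4 + 1 (b=4); 4→5: 2·5^5 + 2·5^2 + 2·5 + 1 = 6311; 6311−1 = 6310

553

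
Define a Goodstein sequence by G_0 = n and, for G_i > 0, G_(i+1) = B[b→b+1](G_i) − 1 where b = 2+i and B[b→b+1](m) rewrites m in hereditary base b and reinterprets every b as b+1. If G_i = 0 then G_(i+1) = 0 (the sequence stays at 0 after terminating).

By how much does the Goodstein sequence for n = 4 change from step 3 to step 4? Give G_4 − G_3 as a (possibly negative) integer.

23

G_0 = 4. HB_2(4) = 2^2. Bump = 27. G_1 = 26.
G_1 = 26. HB_3(26) = 2·3^2 + 2·3 + 2. Bump = 42. G_2 = 41.
G_2 = 41. HB_4(41) = 2·4^2 + 2·4 + 1. Bump = 61. G_3 = 60.
G_3 = 60. HB_5(60) = 2·5^2 + 2·5. Bump = 84. G_4 = 83.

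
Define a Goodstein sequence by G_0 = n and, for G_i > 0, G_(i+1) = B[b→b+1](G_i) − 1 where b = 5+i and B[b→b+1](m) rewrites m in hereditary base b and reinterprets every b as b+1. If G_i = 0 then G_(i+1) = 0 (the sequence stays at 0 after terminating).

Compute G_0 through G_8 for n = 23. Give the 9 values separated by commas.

(0) 23|_5 = 4·5 + 3 ↦ 4·6 + 3|_6 = 27 ⇒ 26
(1) 26|_6 = 4·6 + 2 ↦ 4·7 + 2|_7 = 30 ⇒ 29
(2) 29|_7 = 4·7 + 1 ↦ 4·8 + 1|_8 = 33 ⇒ 32
(3) 32|_8 = 4·8 ↦ 4·9|_9 = 36 ⇒ 35
(4) 35|_9 = 3·9 + 8 ↦ 3·10 + 8|_10 = 38 ⇒ 37
(5) 37|_10 = 3·10 + 7 ↦ 3·11 + 7|_11 = 40 ⇒ 39
(6) 39|_11 = 3·11 + 6 ↦ 3·12 + 6|_12 = 42 ⇒ 41
(7) 41|_12 = 3·12 + 5 ↦ 3·13 + 5|_13 = 44 ⇒ 43

23, 26, 29, 32, 35, 37, 39, 41, 43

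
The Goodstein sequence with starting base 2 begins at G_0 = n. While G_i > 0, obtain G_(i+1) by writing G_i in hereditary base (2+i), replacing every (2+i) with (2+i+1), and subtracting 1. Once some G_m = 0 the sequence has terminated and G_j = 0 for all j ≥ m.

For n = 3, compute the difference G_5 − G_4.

i=0: 3 = 2 + 1 (b=2); 2→3: 3 + 1 = 4; 4−1 = 3
i=1: 3 = 3 (b=3); 3→4: 4 = 4; 4−1 = 3
i=2: 3 = 3 (b=4); 4→5: 3 = 3; 3−1 = 2
i=3: 2 = 2 (b=5); 5→6: 2 = 2; 2−1 = 1
i=4: 1 = 1 (b=6); 6→7: 1 = 1; 1−1 = 0

-1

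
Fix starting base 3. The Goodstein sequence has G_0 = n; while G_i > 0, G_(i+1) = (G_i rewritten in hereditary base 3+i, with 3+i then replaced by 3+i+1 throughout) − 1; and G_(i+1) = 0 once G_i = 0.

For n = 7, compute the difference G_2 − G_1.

G_0 = 7. HB_3(7) = 2·3 + 1. Bump = 9. G_1 = 8.
G_1 = 8. HB_4(8) = 2·4. Bump = 10. G_2 = 9.

1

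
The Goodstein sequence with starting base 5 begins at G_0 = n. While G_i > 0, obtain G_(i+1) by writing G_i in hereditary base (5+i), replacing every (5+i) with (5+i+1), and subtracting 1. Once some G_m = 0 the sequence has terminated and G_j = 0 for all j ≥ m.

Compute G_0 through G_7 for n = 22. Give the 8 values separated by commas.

[0] 22 ≡ 4·5 + 2 (base 5). Lift 6: 26. −1: 25.
[1] 25 ≡ 4·6 + 1 (base 6). Lift 7: 29. −1: 28.
[2] 28 ≡ 4·7 (base 7). Lift 8: 32. −1: 31.
[3] 31 ≡ 3·8 + 7 (base 8). Lift 9: 34. −1: 33.
[4] 33 ≡ 3·9 + 6 (base 9). Lift 10: 36. −1: 35.
[5] 35 ≡ 3·10 + 5 (base 10). Lift 11: 38. −1: 37.
[6] 37 ≡ 3·11 + 4 (base 11). Lift 12: 40. −1: 39.

22, 25, 28, 31, 33, 35, 37, 39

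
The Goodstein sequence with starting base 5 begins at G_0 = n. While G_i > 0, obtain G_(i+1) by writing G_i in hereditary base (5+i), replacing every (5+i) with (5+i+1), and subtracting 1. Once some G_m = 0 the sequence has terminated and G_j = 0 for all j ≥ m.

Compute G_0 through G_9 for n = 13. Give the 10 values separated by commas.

[0] 13 ≡ 2·5 + 3 (base 5). Lift 6: 15. −1: 14.
[1] 14 ≡ 2·6 + 2 (base 6). Lift 7: 16. −1: 15.
[2] 15 ≡ 2·7 + 1 (base 7). Lift 8: 17. −1: 16.
[3] 16 ≡ 2·8 (base 8). Lift 9: 18. −1: 17.
[4] 17 ≡ 9 + 8 (base 9). Lift 10: 18. −1: 17.
[5] 17 ≡ 10 + 7 (base 10). Lift 11: 18. −1: 17.
[6] 17 ≡ 11 + 6 (base 11). Lift 12: 18. −1: 17.
[7] 17 ≡ 12 + 5 (base 12). Lift 13: 18. −1: 17.
[8] 17 ≡ 13 + 4 (base 13). Lift 14: 18. −1: 17.

13, 14, 15, 16, 17, 17, 17, 17, 17, 17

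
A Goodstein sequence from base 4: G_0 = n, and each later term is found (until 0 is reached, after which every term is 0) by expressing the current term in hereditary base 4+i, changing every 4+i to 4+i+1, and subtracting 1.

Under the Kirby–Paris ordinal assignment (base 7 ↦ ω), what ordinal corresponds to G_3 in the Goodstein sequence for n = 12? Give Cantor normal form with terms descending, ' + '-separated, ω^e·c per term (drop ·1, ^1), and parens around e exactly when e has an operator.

ω·2 + 2

i=0: 12 = 3·4 (b=4); 4→5: 3·5 = 15; 15−1 = 14
i=1: 14 = 2·5 + 4 (b=5); 5→6: 2·6 + 4 = 16; 16−1 = 15
i=2: 15 = 2·6 + 3 (b=6); 6→7: 2·7 + 3 = 17; 17−1 = 16
i=3: 16 = 2·7 + 2 (b=7); 7→8: 2·8 + 2 = 18; 18−1 = 17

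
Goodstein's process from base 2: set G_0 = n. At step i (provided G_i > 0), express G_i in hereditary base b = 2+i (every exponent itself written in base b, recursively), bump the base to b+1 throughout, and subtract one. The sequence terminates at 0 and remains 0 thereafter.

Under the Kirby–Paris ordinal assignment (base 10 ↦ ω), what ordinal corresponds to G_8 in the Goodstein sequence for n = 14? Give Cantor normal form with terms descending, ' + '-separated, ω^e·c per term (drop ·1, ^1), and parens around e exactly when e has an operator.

[0] 14 ≡ 2^(2 + 1) + 2^2 + 2 (base 2). Lift 3: 111. −1: 110.
[1] 110 ≡ 3^(3 + 1) + 3^3 + 2 (base 3). Lift 4: 1282. −1: 1281.
[2] 1281 ≡ 4^(4 + 1) + 4^4 + 1 (base 4). Lift 5: 18751. −1: 18750.
[3] 18750 ≡ 5^(5 + 1) + 5^5 (base 5). Lift 6: 326592. −1: 326591.
[4] 326591 ≡ 6^(6 + 1) + 5·6^5 + 5·6^4 + 5·6^3 + 5·6^2 + 5·6 + 5 (base 6). Lift 7: 5862841. −1: 5862840.
[5] 5862840 ≡ 7^(7 + 1) + 5·7^5 + 5·7^4 + 5·7^3 + 5·7^2 + 5·7 + 4 (base 7). Lift 8: 134404972. −1: 134404971.
[6] 134404971 ≡ 8^(8 + 1) + 5·8^5 + 5·8^4 + 5·8^3 + 5·8^2 + 5·8 + 3 (base 8). Lift 9: 3487116549. −1: 3487116548.
[7] 3487116548 ≡ 9^(9 + 1) + 5·9^5 + 5·9^4 + 5·9^3 + 5·9^2 + 5·9 + 2 (base 9). Lift 10: 100000555552. −1: 100000555551.

ω^(ω + 1) + ω^5·5 + ω^4·5 + ω^3·5 + ω^2·5 + ω·5 + 1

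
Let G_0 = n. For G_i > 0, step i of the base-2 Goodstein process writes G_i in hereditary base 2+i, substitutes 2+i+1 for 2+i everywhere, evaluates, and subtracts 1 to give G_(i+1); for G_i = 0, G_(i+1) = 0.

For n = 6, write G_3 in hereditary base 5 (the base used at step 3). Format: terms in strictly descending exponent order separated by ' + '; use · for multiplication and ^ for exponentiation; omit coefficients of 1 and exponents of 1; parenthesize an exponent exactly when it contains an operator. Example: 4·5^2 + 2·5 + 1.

5^5

base 2: 6 = 2^2 + 2; at 3: 3^3 + 3 = 30; next = 29
base 3: 29 = 3^3 + 2; at 4: 4^4 + 2 = 258; next = 257
base 4: 257 = 4^4 + 1; at 5: 5^5 + 1 = 3126; next = 3125
base 5: 3125 = 5^5; at 6: 6^6 = 46656; next = 46655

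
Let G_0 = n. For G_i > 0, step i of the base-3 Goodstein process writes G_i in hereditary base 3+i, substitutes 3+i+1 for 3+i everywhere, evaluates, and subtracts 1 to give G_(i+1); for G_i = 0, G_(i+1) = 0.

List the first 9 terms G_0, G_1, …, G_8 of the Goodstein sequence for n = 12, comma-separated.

i=0: 12 = 3^2 + 3 (b=3); 3→4: 4^2 + 4 = 20; 20−1 = 19
i=1: 19 = 4^2 + 3 (b=4); 4→5: 5^2 + 3 = 28; 28−1 = 27
i=2: 27 = 5^2 + 2 (b=5); 5→6: 6^2 + 2 = 38; 38−1 = 37
i=3: 37 = 6^2 + 1 (b=6); 6→7: 7^2 + 1 = 50; 50−1 = 49
i=4: 49 = 7^2 (b=7); 7→8: 8^2 = 64; 64−1 = 63
i=5: 63 = 7·8 + 7 (b=8); 8→9: 7·9 + 7 = 70; 70−1 = 69
i=6: 69 = 7·9 + 6 (b=9); 9→10: 7·10 + 6 = 76; 76−1 = 75
i=7: 75 = 7·10 + 5 (b=10); 10→11: 7·11 + 5 = 82; 82−1 = 81

12, 19, 27, 37, 49, 63, 69, 75, 81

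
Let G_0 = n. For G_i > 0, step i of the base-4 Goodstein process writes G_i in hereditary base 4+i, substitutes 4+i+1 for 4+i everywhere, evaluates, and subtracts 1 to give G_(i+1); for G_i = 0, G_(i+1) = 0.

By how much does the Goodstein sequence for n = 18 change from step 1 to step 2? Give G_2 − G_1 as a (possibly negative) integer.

10

i=0: 18 = 4^2 + 2 (b=4); 4→5: 5^2 + 2 = 27; 27−1 = 26
i=1: 26 = 5^2 + 1 (b=5); 5→6: 6^2 + 1 = 37; 37−1 = 36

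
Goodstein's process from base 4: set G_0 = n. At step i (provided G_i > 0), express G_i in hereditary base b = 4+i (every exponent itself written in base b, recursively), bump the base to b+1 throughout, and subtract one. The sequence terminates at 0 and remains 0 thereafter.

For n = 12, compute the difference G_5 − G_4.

1

[0] 12 ≡ 3·4 (base 4). Lift 5: 15. −1: 14.
[1] 14 ≡ 2·5 + 4 (base 5). Lift 6: 16. −1: 15.
[2] 15 ≡ 2·6 + 3 (base 6). Lift 7: 17. −1: 16.
[3] 16 ≡ 2·7 + 2 (base 7). Lift 8: 18. −1: 17.
[4] 17 ≡ 2·8 + 1 (base 8). Lift 9: 19. −1: 18.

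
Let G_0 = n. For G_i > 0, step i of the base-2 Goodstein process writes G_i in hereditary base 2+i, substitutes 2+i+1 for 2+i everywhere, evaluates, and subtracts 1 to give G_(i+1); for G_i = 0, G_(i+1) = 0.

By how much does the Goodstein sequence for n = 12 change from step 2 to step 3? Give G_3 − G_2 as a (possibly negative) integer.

14620

i=0: 12 = 2^(2 + 1) + 2^2 (b=2); 2→3: 3^(3 + 1) + 3^3 = 108; 108−1 = 107
i=1: 107 = 3^(3 + 1) + 2·3^2 + 2·3 + 2 (b=3); 3→4: 4^(4 + 1) + 2·4^2 + 2·4 + 2 = 1066; 1066−1 = 1065
i=2: 1065 = 4^(4 + 1) + 2·4^2 + 2·4 + 1 (b=4); 4→5: 5^(5 + 1) + 2·5^2 + 2·5 + 1 = 15686; 15686−1 = 15685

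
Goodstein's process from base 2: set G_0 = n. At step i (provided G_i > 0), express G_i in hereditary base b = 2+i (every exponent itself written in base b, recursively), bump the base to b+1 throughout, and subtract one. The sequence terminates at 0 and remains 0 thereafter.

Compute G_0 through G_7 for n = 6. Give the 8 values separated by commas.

6, 29, 257, 3125, 46655, 98039, 187243, 332147

base 2: 6 = 2^2 + 2; at 3: 3^3 + 3 = 30; next = 29
base 3: 29 = 3^3 + 2; at 4: 4^4 + 2 = 258; next = 257
base 4: 257 = 4^4 + 1; at 5: 5^5 + 1 = 3126; next = 3125
base 5: 3125 = 5^5; at 6: 6^6 = 46656; next = 46655
base 6: 46655 = 5·6^5 + 5·6^4 + 5·6^3 + 5·6^2 + 5·6 + 5; at 7: 5·7^5 + 5·7^4 + 5·7^3 + 5·7^2 + 5·7 + 5 = 98040; next = 98039
base 7: 98039 = 5·7^5 + 5·7^4 + 5·7^3 + 5·7^2 + 5·7 + 4; at 8: 5·8^5 + 5·8^4 + 5·8^3 + 5·8^2 + 5·8 + 4 = 187244; next = 187243
base 8: 187243 = 5·8^5 + 5·8^4 + 5·8^3 + 5·8^2 + 5·8 + 3; at 9: 5·9^5 + 5·9^4 + 5·9^3 + 5·9^2 + 5·9 + 3 = 332148; next = 332147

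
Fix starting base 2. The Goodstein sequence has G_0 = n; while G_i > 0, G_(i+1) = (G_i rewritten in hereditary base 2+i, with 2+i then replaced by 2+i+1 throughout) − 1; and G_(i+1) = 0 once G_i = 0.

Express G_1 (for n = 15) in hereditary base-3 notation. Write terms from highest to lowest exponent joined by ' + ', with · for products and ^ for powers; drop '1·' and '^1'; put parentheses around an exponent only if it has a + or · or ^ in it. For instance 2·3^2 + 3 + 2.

G_0 = 15. HB_2(15) = 2^(2 + 1) + 2^2 + 2 + 1. Bump = 112. G_1 = 111.
G_1 = 111. HB_3(111) = 3^(3 + 1) + 3^3 + 3. Bump = 1284. G_2 = 1283.

3^(3 + 1) + 3^3 + 3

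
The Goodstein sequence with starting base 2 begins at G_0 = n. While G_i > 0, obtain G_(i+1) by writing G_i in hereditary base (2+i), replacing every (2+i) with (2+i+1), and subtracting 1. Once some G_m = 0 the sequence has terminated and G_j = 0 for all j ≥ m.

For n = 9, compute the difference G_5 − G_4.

9 —HB2→ 2^(2 + 1) + 1 —bump→ 3^(3 + 1) + 1 = 82 —(−1)→ 81
81 —HB3→ 3^(3 + 1) —bump→ 4^(4 + 1) = 1024 —(−1)→ 1023
1023 —HB4→ 3·4^4 + 3·4^3 + 3·4^2 + 3·4 + 3 —bump→ 3·5^5 + 3·5^3 + 3·5^2 + 3·5 + 3 = 9843 —(−1)→ 9842
9842 —HB5→ 3·5^5 + 3·5^3 + 3·5^2 + 3·5 + 2 —bump→ 3·6^6 + 3·6^3 + 3·6^2 + 3·6 + 2 = 140744 —(−1)→ 140743
140743 —HB6→ 3·6^6 + 3·6^3 + 3·6^2 + 3·6 + 1 —bump→ 3·7^7 + 3·7^3 + 3·7^2 + 3·7 + 1 = 2471827 —(−1)→ 2471826

2331083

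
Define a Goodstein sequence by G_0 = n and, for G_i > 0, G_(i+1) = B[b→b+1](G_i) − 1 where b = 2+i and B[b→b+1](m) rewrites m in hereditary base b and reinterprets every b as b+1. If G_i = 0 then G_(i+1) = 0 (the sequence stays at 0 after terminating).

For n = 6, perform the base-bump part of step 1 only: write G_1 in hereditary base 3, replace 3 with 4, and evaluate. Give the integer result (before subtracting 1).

258

[0] 6 ≡ 2^2 + 2 (base 2). Lift 3: 30. −1: 29.
[1] 29 ≡ 3^3 + 2 (base 3). Lift 4: 258. −1: 257.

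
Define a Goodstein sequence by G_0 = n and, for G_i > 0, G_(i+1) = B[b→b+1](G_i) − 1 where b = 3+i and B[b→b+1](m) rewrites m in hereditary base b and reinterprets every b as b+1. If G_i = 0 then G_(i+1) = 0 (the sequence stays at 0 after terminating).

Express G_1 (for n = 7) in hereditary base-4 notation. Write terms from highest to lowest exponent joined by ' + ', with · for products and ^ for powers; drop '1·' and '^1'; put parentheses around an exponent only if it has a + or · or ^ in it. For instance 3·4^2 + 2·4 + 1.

2·4

base 3: 7 = 2·3 + 1; at 4: 2·4 + 1 = 9; next = 8
base 4: 8 = 2·4; at 5: 2·5 = 10; next = 9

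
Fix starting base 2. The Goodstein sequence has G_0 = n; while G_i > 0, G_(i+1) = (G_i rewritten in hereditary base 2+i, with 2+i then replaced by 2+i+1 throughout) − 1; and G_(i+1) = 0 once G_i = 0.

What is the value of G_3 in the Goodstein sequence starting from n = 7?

3127

i=0: 7 = 2^2 + 2 + 1 (b=2); 2→3: 3^3 + 3 + 1 = 31; 31−1 = 30
i=1: 30 = 3^3 + 3 (b=3); 3→4: 4^4 + 4 = 260; 260−1 = 259
i=2: 259 = 4^4 + 3 (b=4); 4→5: 5^5 + 3 = 3128; 3128−1 = 3127
i=3: 3127 = 5^5 + 2 (b=5); 5→6: 6^6 + 2 = 46658; 46658−1 = 46657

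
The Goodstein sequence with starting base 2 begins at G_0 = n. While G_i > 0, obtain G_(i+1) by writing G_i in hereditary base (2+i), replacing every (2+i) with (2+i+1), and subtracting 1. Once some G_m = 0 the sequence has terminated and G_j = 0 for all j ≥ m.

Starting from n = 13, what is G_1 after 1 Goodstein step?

108

G_0=13  [base 2] 2^(2 + 1) + 2^2 + 1  →[2↦3]→  3^(3 + 1) + 3^3 + 1 = 109  −1 ⇒ G_1=108
G_1=108  [base 3] 3^(3 + 1) + 3^3  →[3↦4]→  4^(4 + 1) + 4^4 = 1280  −1 ⇒ G_2=1279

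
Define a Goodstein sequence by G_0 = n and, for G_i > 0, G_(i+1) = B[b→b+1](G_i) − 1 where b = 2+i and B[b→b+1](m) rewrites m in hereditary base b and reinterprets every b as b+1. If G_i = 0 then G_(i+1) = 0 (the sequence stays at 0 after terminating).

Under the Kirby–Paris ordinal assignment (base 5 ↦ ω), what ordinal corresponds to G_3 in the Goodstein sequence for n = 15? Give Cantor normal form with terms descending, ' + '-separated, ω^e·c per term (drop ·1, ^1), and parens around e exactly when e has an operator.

ω^(ω + 1) + ω^ω + 2

i=0: 15 = 2^(2 + 1) + 2^2 + 2 + 1 (b=2); 2→3: 3^(3 + 1) + 3^3 + 3 + 1 = 112; 112−1 = 111
i=1: 111 = 3^(3 + 1) + 3^3 + 3 (b=3); 3→4: 4^(4 + 1) + 4^4 + 4 = 1284; 1284−1 = 1283
i=2: 1283 = 4^(4 + 1) + 4^4 + 3 (b=4); 4→5: 5^(5 + 1) + 5^5 + 3 = 18753; 18753−1 = 18752
i=3: 18752 = 5^(5 + 1) + 5^5 + 2 (b=5); 5→6: 6^(6 + 1) + 6^6 + 2 = 326594; 326594−1 = 326593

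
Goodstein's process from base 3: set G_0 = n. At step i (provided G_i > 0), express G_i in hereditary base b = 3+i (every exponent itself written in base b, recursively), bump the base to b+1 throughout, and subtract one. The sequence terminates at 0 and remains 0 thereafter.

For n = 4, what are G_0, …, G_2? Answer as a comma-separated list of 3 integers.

4, 4, 4

4 —HB3→ 3 + 1 —bump→ 4 + 1 = 5 —(−1)→ 4
4 —HB4→ 4 —bump→ 5 = 5 —(−1)→ 4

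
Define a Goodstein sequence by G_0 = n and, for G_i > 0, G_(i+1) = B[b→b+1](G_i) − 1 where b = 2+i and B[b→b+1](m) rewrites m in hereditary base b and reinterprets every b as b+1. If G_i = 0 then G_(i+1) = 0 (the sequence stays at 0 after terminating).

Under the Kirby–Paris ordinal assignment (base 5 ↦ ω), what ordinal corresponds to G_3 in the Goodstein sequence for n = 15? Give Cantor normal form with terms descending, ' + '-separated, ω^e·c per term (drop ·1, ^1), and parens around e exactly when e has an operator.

ω^(ω + 1) + ω^ω + 2

step 0: 15 = 2^(2 + 1) + 2^2 + 2 + 1; sub 3 for 2: 3^(3 + 1) + 3^3 + 3 + 1; = 112; G_1 = 112−1 = 111
step 1: 111 = 3^(3 + 1) + 3^3 + 3; sub 4 for 3: 4^(4 + 1) + 4^4 + 4; = 1284; G_2 = 1284−1 = 1283
step 2: 1283 = 4^(4 + 1) + 4^4 + 3; sub 5 for 4: 5^(5 + 1) + 5^5 + 3; = 18753; G_3 = 18753−1 = 18752
step 3: 18752 = 5^(5 + 1) + 5^5 + 2; sub 6 for 5: 6^(6 + 1) + 6^6 + 2; = 326594; G_4 = 326594−1 = 326593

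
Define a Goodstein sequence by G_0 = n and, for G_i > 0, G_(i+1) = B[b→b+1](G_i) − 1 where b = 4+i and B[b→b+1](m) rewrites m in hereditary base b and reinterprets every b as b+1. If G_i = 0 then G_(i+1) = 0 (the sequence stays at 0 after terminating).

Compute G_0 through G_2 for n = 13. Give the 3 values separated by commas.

base 4: 13 = 3·4 + 1; at 5: 3·5 + 1 = 16; next = 15
base 5: 15 = 3·5; at 6: 3·6 = 18; next = 17

13, 15, 17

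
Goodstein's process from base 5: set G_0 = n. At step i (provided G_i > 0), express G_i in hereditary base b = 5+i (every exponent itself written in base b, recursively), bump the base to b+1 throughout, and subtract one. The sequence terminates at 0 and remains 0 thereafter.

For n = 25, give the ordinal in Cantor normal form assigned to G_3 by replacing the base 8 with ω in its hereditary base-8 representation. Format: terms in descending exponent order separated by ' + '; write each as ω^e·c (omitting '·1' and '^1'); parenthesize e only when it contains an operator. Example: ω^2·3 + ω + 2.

i=0: 25 = 5^2 (b=5); 5→6: 6^2 = 36; 36−1 = 35
i=1: 35 = 5·6 + 5 (b=6); 6→7: 5·7 + 5 = 40; 40−1 = 39
i=2: 39 = 5·7 + 4 (b=7); 7→8: 5·8 + 4 = 44; 44−1 = 43
i=3: 43 = 5·8 + 3 (b=8); 8→9: 5·9 + 3 = 48; 48−1 = 47

ω·5 + 3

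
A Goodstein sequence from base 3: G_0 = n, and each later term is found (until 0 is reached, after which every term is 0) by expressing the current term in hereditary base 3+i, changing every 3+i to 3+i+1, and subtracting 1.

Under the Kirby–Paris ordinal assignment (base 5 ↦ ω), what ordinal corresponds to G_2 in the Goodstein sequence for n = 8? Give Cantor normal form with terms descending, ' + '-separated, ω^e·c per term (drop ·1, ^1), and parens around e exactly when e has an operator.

G_0 = 8. HB_3(8) = 2·3 + 2. Bump = 10. G_1 = 9.
G_1 = 9. HB_4(9) = 2·4 + 1. Bump = 11. G_2 = 10.
G_2 = 10. HB_5(10) = 2·5. Bump = 12. G_3 = 11.

ω·2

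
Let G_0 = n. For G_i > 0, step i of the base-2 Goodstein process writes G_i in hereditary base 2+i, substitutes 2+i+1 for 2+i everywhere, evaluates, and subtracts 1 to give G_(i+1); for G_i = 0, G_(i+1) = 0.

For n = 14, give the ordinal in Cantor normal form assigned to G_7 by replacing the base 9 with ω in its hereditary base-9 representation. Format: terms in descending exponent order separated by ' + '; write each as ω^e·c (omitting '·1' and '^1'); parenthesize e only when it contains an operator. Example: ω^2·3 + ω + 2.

ω^(ω + 1) + ω^5·5 + ω^4·5 + ω^3·5 + ω^2·5 + ω·5 + 2

G_0=14  [base 2] 2^(2 + 1) + 2^2 + 2  →[2↦3]→  3^(3 + 1) + 3^3 + 3 = 111  −1 ⇒ G_1=110
G_1=110  [base 3] 3^(3 + 1) + 3^3 + 2  →[3↦4]→  4^(4 + 1) + 4^4 + 2 = 1282  −1 ⇒ G_2=1281
G_2=1281  [base 4] 4^(4 + 1) + 4^4 + 1  →[4↦5]→  5^(5 + 1) + 5^5 + 1 = 18751  −1 ⇒ G_3=18750
G_3=18750  [base 5] 5^(5 + 1) + 5^5  →[5↦6]→  6^(6 + 1) + 6^6 = 326592  −1 ⇒ G_4=326591
G_4=326591  [base 6] 6^(6 + 1) + 5·6^5 + 5·6^4 + 5·6^3 + 5·6^2 + 5·6 + 5  →[6↦7]→  7^(7 + 1) + 5·7^5 + 5·7^4 + 5·7^3 + 5·7^2 + 5·7 + 5 = 5862841  −1 ⇒ G_5=5862840
G_5=5862840  [base 7] 7^(7 + 1) + 5·7^5 + 5·7^4 + 5·7^3 + 5·7^2 + 5·7 + 4  →[7↦8]→  8^(8 + 1) + 5·8^5 + 5·8^4 + 5·8^3 + 5·8^2 + 5·8 + 4 = 134404972  −1 ⇒ G_6=134404971
G_6=134404971  [base 8] 8^(8 + 1) + 5·8^5 + 5·8^4 + 5·8^3 + 5·8^2 + 5·8 + 3  →[8↦9]→  9^(9 + 1) + 5·9^5 + 5·9^4 + 5·9^3 + 5·9^2 + 5·9 + 3 = 3487116549  −1 ⇒ G_7=3487116548
G_7=3487116548  [base 9] 9^(9 + 1) + 5·9^5 + 5·9^4 + 5·9^3 + 5·9^2 + 5·9 + 2  →[9↦10]→  10^(10 + 1) + 5·10^5 + 5·10^4 + 5·10^3 + 5·10^2 + 5·10 + 2 = 100000555552  −1 ⇒ G_8=100000555551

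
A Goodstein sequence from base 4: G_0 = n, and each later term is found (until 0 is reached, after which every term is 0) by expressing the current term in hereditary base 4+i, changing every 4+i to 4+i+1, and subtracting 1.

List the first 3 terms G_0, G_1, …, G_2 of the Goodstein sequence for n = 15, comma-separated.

15, 17, 19

base 4: 15 = 3·4 + 3; at 5: 3·5 + 3 = 18; next = 17
base 5: 17 = 3·5 + 2; at 6: 3·6 + 2 = 20; next = 19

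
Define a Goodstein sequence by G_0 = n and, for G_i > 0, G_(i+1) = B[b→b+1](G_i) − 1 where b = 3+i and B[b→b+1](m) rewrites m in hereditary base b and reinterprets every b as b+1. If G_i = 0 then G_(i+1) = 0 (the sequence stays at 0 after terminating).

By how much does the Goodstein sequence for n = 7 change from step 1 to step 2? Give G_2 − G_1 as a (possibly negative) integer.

i=0: 7 = 2·3 + 1 (b=3); 3→4: 2·4 + 1 = 9; 9−1 = 8
i=1: 8 = 2·4 (b=4); 4→5: 2·5 = 10; 10−1 = 9

1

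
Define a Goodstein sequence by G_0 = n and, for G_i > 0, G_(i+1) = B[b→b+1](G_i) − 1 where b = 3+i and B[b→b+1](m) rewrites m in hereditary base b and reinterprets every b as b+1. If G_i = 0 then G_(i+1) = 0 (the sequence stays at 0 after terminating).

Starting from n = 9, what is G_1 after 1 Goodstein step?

[0] 9 ≡ 3^2 (base 3). Lift 4: 16. −1: 15.
[1] 15 ≡ 3·4 + 3 (base 4). Lift 5: 18. −1: 17.

15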